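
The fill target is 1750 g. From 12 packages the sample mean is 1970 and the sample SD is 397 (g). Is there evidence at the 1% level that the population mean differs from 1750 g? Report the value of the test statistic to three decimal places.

H0: μ = 1750; H1: μ ≠ 1750 (one-sample t-test, two-sided).
t = (x̄ − μ₀)/(s/√n) = (1970 − 1750)/(397/√12) = 1.920
df = n − 1 = 11
Two-sided p-value ≈ 0.0812
Since p ≈ 0.0812 > α = 0.01, fail to reject H0; the evidence is not statistically significant.

1.920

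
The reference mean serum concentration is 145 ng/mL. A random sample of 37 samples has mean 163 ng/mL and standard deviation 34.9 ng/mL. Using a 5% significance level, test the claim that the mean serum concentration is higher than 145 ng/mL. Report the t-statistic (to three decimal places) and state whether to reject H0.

H0: μ = 145; H1: μ > 145 (one-sample t-test, right-tailed).
t = (x̄ − μ₀)/(s/√n) = (163 − 145)/(34.9/√37) = 3.137
df = n − 1 = 36
p-value = P(T ≥ 3.137) ≈ 0.002
Since p ≈ 0.002 < α = 0.05, reject H0; the data support H1.

t = 3.137; reject H0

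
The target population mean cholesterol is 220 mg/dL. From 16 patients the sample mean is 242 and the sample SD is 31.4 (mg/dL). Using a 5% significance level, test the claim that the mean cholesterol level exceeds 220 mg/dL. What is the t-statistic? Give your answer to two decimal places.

2.80

H0: μ = 220; H1: μ > 220 (one-sample t-test, right-tailed).
t = (x̄ − μ₀)/(s/√n) = (242 − 220)/(31.4/√16) = 2.80
df = n − 1 = 15
p-value = P(T ≥ 2.80) ≈ 0.0067
Since p ≈ 0.0067 < α = 0.05, reject H0; the evidence is statistically significant.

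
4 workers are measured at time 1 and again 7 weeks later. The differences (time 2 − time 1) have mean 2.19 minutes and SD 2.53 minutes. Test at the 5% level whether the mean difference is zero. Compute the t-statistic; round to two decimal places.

1.73

H0: μ_d = 0; H1: μ_d ≠ 0 (paired t-test on the differences, two-sided).
t = d̄/(s_d/√n) = 2.19/(2.53/√4) = 1.73
df = n − 1 = 3
Two-sided p-value ≈ 0.1818
Since p ≈ 0.1818 > α = 0.05, fail to reject H0; the data do not provide sufficient evidence against H0.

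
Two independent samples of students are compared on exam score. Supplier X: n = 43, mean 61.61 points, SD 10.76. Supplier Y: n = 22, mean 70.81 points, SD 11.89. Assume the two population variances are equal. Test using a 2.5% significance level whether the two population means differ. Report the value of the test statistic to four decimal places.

-3.1479

Let group 1 = supplier X, group 2 = supplier Y. H0: μ_1 = μ_2; H1: μ_1 ≠ μ_2 (two-sample pooled-variance t-test, two-sided).
s_p² = [(43−1)·10.76² + (22−1)·11.89²]/(43+22−2) = 124.309
t = (61.61 − 70.81)/√[124.309·(1/43 + 1/22)] = -3.1479
df = n₁ + n₂ − 2 = 63
Two-sided p-value ≈ 0.003
Since p ≈ 0.003 < α = 0.025, reject H0; the evidence is statistically significant.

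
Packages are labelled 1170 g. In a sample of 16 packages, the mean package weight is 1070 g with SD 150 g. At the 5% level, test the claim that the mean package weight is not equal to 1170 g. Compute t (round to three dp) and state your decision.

H0: μ = 1170; H1: μ ≠ 1170 (one-sample t-test, two-sided).
t = (x̄ − μ₀)/(s/√n) = (1070 − 1170)/(150/√16) = -2.667
df = n − 1 = 15
Two-sided p-value ≈ 0.018
Since p ≈ 0.018 < α = 0.05, reject H0; the evidence is statistically significant.

t = -2.667; reject H0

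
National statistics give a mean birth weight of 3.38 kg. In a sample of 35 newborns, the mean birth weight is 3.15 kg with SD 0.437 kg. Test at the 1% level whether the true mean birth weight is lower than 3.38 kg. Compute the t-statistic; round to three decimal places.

-3.114

H0: μ = 3.38; H1: μ < 3.38 (one-sample t-test, left-tailed).
t = (x̄ − μ₀)/(s/√n) = (3.15 − 3.38)/(0.437/√35) = -3.114
df = n − 1 = 34
p-value = P(T ≤ -3.114) ≈ 0.002
Since p ≈ 0.002 < α = 0.01, reject H0; the evidence is statistically significant.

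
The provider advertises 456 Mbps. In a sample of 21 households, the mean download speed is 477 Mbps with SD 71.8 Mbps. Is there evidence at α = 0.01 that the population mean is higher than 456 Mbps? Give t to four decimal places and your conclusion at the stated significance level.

H0: μ = 456; H1: μ > 456 (one-sample t-test, right-tailed).
t = (x̄ − μ₀)/(s/√n) = (477 − 456)/(71.8/√21) = 1.3403
df = n − 1 = 20
p-value = P(T ≥ 1.3403) ≈ 0.098
Since p ≈ 0.098 > α = 0.01, fail to reject H0; the evidence is not statistically significant.

t = 1.3403; fail to reject H0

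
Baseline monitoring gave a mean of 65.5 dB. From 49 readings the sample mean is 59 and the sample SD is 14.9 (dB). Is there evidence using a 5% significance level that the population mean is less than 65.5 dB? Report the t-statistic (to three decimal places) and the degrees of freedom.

H0: μ = 65.5; H1: μ < 65.5 (one-sample t-test, left-tailed).
t = (x̄ − μ₀)/(s/√n) = (59 − 65.5)/(14.9/√49) = -3.054
df = n − 1 = 48
p-value = P(T ≤ -3.054) ≈ 0.0018
Since p ≈ 0.0018 < α = 0.05, reject H0; the data support H1.

t = -3.054, df = 48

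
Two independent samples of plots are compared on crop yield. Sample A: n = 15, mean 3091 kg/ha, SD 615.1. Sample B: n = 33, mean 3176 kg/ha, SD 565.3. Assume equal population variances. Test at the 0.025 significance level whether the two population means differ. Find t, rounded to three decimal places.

-0.470

Let group 1 = sample A, group 2 = sample B. H0: μ_1 = μ_2; H1: μ_1 ≠ μ_2 (two-sample pooled-variance t-test, two-sided).
s_p² = [(15−1)·615.1² + (33−1)·565.3²]/(15+33−2) = 337455
t = (3091 − 3176)/√[337455·(1/15 + 1/33)] = -0.470
df = n₁ + n₂ − 2 = 46
Two-sided p-value ≈ 0.641
Since p ≈ 0.641 > α = 0.025, fail to reject H0; the data do not provide sufficient evidence against H0.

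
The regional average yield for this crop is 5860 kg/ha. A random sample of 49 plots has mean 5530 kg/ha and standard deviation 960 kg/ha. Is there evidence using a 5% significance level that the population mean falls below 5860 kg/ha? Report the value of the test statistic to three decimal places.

H0: μ = 5860; H1: μ < 5860 (one-sample t-test, left-tailed).
t = (x̄ − μ₀)/(s/√n) = (5530 − 5860)/(960/√49) = -2.406
df = n − 1 = 48
p-value = P(T ≤ -2.406) ≈ 0.0100
Since p ≈ 0.0100 < α = 0.05, reject H0; the evidence is statistically significant.

-2.406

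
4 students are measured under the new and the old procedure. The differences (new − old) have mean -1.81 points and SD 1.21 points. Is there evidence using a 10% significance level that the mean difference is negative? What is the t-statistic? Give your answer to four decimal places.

-2.9917

H0: μ_d = 0; H1: μ_d < 0 (paired t-test on the differences, left-tailed).
t = d̄/(s_d/√n) = -1.81/(1.21/√4) = -2.9917
df = n − 1 = 3
p-value = P(T ≤ -2.9917) ≈ 0.0290
Since p ≈ 0.0290 < α = 0.1, reject H0; the evidence is statistically significant.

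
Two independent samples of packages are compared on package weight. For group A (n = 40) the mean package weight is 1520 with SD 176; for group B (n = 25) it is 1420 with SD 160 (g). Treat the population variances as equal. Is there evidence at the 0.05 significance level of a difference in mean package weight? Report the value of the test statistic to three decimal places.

Let group 1 = group A, group 2 = group B. H0: μ_1 = μ_2; H1: μ_1 ≠ μ_2 (two-sample pooled-variance t-test, two-sided).
s_p² = [(40−1)·176² + (25−1)·160²]/(40+25−2) = 28928
t = (1520 − 1420)/√[28928·(1/40 + 1/25)] = 2.306
df = n₁ + n₂ − 2 = 63
Two-sided p-value ≈ 0.024
Since p ≈ 0.024 < α = 0.05, reject H0; the evidence is statistically significant.

2.306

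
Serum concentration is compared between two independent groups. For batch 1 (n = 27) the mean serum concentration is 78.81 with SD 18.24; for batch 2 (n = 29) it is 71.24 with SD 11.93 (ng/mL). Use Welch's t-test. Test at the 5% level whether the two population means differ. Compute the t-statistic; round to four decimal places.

Let group 1 = batch 1, group 2 = batch 2. H0: μ_1 = μ_2; H1: μ_1 ≠ μ_2 (Welch's two-sample t-test, two-sided).
t = (x̄_1 − x̄_2)/√(s_1²/n_1 + s_2²/n_2) = (78.81 − 71.24)/√(18.24²/27 + 11.93²/29) = 1.8237
Welch–Satterthwaite df ≈ 44.31
Two-sided p-value ≈ 0.0749
Since p ≈ 0.0749 > α = 0.05, fail to reject H0; the evidence is not statistically significant.

1.8237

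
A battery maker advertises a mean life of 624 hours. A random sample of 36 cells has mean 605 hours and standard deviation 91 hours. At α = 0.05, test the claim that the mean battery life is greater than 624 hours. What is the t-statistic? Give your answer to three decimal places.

-1.253

H0: μ = 624; H1: μ > 624 (one-sample t-test, right-tailed).
t = (x̄ − μ₀)/(s/√n) = (605 − 624)/(91/√36) = -1.253
df = n − 1 = 35
p-value = P(T ≥ -1.253) ≈ 0.891
Since p ≈ 0.891 > α = 0.05, fail to reject H0; the data do not provide sufficient evidence against H0.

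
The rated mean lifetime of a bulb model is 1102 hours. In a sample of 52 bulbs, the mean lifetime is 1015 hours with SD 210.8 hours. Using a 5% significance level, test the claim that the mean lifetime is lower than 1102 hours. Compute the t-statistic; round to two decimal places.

-2.98

H0: μ = 1102; H1: μ < 1102 (one-sample t-test, left-tailed).
t = (x̄ − μ₀)/(s/√n) = (1015 − 1102)/(210.8/√52) = -2.98
df = n − 1 = 51
p-value = P(T ≤ -2.98) ≈ 0.0022
Since p ≈ 0.0022 < α = 0.05, reject H0; the evidence is statistically significant.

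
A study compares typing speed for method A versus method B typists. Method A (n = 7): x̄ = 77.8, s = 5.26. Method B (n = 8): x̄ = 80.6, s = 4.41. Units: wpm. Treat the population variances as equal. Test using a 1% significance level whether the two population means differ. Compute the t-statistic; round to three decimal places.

-1.122

Let group 1 = method A, group 2 = method B. H0: μ_1 = μ_2; H1: μ_1 ≠ μ_2 (two-sample pooled-variance t-test, two-sided).
s_p² = [(7−1)·5.26² + (8−1)·4.41²]/(7+8−2) = 23.2417
t = (77.8 − 80.6)/√[23.2417·(1/7 + 1/8)] = -1.122
df = n₁ + n₂ − 2 = 13
Two-sided p-value ≈ 0.2821
Since p ≈ 0.2821 > α = 0.01, fail to reject H0; the evidence is not statistically significant.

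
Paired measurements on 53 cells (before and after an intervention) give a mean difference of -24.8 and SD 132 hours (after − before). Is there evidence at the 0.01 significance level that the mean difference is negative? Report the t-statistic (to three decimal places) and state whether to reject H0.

t = -1.368; fail to reject H0

H0: μ_d = 0; H1: μ_d < 0 (paired t-test on the differences, left-tailed).
t = d̄/(s_d/√n) = -24.8/(132/√53) = -1.368
df = n − 1 = 52
p-value = P(T ≤ -1.368) ≈ 0.0886
Since p ≈ 0.0886 > α = 0.01, fail to reject H0; the evidence is not statistically significant.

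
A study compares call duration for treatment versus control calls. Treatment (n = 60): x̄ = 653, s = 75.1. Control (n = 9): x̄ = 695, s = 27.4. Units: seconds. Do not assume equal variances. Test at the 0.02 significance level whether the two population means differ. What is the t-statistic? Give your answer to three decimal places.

-3.153

Let group 1 = treatment, group 2 = control. H0: μ_1 = μ_2; H1: μ_1 ≠ μ_2 (Welch's two-sample t-test, two-sided).
t = (x̄_1 − x̄_2)/√(s_1²/n_1 + s_2²/n_2) = (653 − 695)/√(75.1²/60 + 27.4²/9) = -3.153
Welch–Satterthwaite df ≈ 30.87
Two-sided p-value ≈ 0.0036
Since p ≈ 0.0036 < α = 0.02, reject H0; the data support H1.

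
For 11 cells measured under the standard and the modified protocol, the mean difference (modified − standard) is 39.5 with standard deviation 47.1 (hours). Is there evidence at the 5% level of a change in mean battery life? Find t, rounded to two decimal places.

H0: μ_d = 0; H1: μ_d ≠ 0 (paired t-test on the differences, two-sided).
t = d̄/(s_d/√n) = 39.5/(47.1/√11) = 2.78
df = n − 1 = 10
Two-sided p-value ≈ 0.0194
Since p ≈ 0.0194 < α = 0.05, reject H0; the data support H1.

2.78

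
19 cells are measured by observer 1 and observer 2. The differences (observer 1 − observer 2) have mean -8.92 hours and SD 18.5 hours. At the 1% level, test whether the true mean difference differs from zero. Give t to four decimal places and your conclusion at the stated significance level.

t = -2.1017; fail to reject H0

H0: μ_d = 0; H1: μ_d ≠ 0 (paired t-test on the differences, two-sided).
t = d̄/(s_d/√n) = -8.92/(18.5/√19) = -2.1017
df = n − 1 = 18
Two-sided p-value ≈ 0.050
Since p ≈ 0.050 > α = 0.01, fail to reject H0; the evidence is not statistically significant.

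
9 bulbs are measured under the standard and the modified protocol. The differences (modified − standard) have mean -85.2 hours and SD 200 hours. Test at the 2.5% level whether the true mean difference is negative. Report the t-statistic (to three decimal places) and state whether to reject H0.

t = -1.278; fail to reject H0

H0: μ_d = 0; H1: μ_d < 0 (paired t-test on the differences, left-tailed).
t = d̄/(s_d/√n) = -85.2/(200/√9) = -1.278
df = n − 1 = 8
p-value = P(T ≤ -1.278) ≈ 0.1185
Since p ≈ 0.1185 > α = 0.025, fail to reject H0; the evidence is not statistically significant.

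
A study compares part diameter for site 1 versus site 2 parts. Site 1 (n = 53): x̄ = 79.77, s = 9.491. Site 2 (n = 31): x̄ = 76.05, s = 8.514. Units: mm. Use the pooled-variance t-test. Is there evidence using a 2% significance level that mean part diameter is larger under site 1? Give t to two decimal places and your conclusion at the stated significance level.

t = 1.80; fail to reject H0

Let group 1 = site 1, group 2 = site 2. H0: μ_1 = μ_2; H1: μ_1 > μ_2 (two-sample pooled-variance t-test, right-tailed).
s_p² = [(53−1)·9.491² + (31−1)·8.514²]/(53+31−2) = 83.6434
t = (79.77 − 76.05)/√[83.6434·(1/53 + 1/31)] = 1.80
df = n₁ + n₂ − 2 = 82
p-value = P(T ≥ 1.80) ≈ 0.038
Since p ≈ 0.038 > α = 0.02, fail to reject H0; the evidence is not statistically significant.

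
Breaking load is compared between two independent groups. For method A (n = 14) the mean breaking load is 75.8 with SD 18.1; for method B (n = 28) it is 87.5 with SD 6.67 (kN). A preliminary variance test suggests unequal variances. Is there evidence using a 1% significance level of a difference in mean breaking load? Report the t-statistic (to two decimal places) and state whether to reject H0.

Let group 1 = method A, group 2 = method B. H0: μ_1 = μ_2; H1: μ_1 ≠ μ_2 (Welch's two-sample t-test, two-sided).
t = (x̄_1 − x̄_2)/√(s_1²/n_1 + s_2²/n_2) = (75.8 − 87.5)/√(18.1²/14 + 6.67²/28) = -2.34
Welch–Satterthwaite df ≈ 14.79
Two-sided p-value ≈ 0.0337
Since p ≈ 0.0337 > α = 0.01, fail to reject H0; the data do not provide sufficient evidence against H0.

t = -2.34; fail to reject H0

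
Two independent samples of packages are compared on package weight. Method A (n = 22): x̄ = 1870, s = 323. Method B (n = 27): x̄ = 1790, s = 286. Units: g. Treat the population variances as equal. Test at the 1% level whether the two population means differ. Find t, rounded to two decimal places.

0.92

Let group 1 = method A, group 2 = method B. H0: μ_1 = μ_2; H1: μ_1 ≠ μ_2 (two-sample pooled-variance t-test, two-sided).
s_p² = [(22−1)·323² + (27−1)·286²]/(22+27−2) = 91863.9
t = (1870 − 1790)/√[91863.9·(1/22 + 1/27)] = 0.92
df = n₁ + n₂ − 2 = 47
Two-sided p-value ≈ 0.363
Since p ≈ 0.363 > α = 0.01, fail to reject H0; the evidence is not statistically significant.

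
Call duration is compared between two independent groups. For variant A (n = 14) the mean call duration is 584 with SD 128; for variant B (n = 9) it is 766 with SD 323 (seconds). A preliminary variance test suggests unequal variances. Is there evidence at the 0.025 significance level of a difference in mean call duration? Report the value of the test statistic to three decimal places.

Let group 1 = variant A, group 2 = variant B. H0: μ_1 = μ_2; H1: μ_1 ≠ μ_2 (Welch's two-sample t-test, two-sided).
t = (x̄_1 − x̄_2)/√(s_1²/n_1 + s_2²/n_2) = (584 − 766)/√(128²/14 + 323²/9) = -1.611
Welch–Satterthwaite df ≈ 9.64
Two-sided p-value ≈ 0.1394
Since p ≈ 0.1394 > α = 0.025, fail to reject H0; the evidence is not statistically significant.

-1.611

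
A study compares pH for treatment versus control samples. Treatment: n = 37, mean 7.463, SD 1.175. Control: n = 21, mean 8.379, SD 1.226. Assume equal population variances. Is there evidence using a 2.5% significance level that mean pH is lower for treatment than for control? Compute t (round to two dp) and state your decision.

Let group 1 = treatment, group 2 = control. H0: μ_1 = μ_2; H1: μ_1 < μ_2 (two-sample pooled-variance t-test, left-tailed).
s_p² = [(37−1)·1.175² + (21−1)·1.226²]/(37+21−2) = 1.42436
t = (7.463 − 8.379)/√[1.42436·(1/37 + 1/21)] = -2.81
df = n₁ + n₂ − 2 = 56
p-value = P(T ≤ -2.81) ≈ 0.0034
Since p ≈ 0.0034 < α = 0.025, reject H0; the evidence is statistically significant.

t = -2.81; reject H0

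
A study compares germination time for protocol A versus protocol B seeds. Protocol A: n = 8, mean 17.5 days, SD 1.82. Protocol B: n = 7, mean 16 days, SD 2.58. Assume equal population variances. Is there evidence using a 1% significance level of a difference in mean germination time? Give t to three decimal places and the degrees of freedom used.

t = 1.315, df = 13

Let group 1 = protocol A, group 2 = protocol B. H0: μ_1 = μ_2; H1: μ_1 ≠ μ_2 (two-sample pooled-variance t-test, two-sided).
s_p² = [(8−1)·1.82² + (7−1)·2.58²]/(8+7−2) = 4.85578
t = (17.5 − 16)/√[4.85578·(1/8 + 1/7)] = 1.315
df = n₁ + n₂ − 2 = 13
Two-sided p-value ≈ 0.2112
Since p ≈ 0.2112 > α = 0.01, fail to reject H0; the evidence is not statistically significant.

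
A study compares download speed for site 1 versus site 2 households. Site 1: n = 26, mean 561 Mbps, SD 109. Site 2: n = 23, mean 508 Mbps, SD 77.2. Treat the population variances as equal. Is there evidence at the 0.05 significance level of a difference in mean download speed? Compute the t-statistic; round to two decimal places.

1.94

Let group 1 = site 1, group 2 = site 2. H0: μ_1 = μ_2; H1: μ_1 ≠ μ_2 (two-sample pooled-variance t-test, two-sided).
s_p² = [(26−1)·109² + (23−1)·77.2²]/(26+23−2) = 9109.39
t = (561 − 508)/√[9109.39·(1/26 + 1/23)] = 1.94
df = n₁ + n₂ − 2 = 47
Two-sided p-value ≈ 0.058
Since p ≈ 0.058 > α = 0.05, fail to reject H0; the evidence is not statistically significant.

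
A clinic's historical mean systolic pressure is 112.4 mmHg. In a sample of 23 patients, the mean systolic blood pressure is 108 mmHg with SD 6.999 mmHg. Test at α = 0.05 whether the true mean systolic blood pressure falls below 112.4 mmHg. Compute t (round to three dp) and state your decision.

t = -3.015; reject H0

H0: μ = 112.4; H1: μ < 112.4 (one-sample t-test, left-tailed).
t = (x̄ − μ₀)/(s/√n) = (108 − 112.4)/(6.999/√23) = -3.015
df = n − 1 = 22
p-value = P(T ≤ -3.015) ≈ 0.003
Since p ≈ 0.003 < α = 0.05, reject H0; the data support H1.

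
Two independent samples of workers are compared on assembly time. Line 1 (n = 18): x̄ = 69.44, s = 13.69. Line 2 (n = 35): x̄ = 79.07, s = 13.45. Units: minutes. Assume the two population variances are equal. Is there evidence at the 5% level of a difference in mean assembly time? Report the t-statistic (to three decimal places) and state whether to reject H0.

Let group 1 = line 1, group 2 = line 2. H0: μ_1 = μ_2; H1: μ_1 ≠ μ_2 (two-sample pooled-variance t-test, two-sided).
s_p² = [(18−1)·13.69² + (35−1)·13.45²]/(18+35−2) = 183.074
t = (69.44 − 79.07)/√[183.074·(1/18 + 1/35)] = -2.454
df = n₁ + n₂ − 2 = 51
Two-sided p-value ≈ 0.018
Since p ≈ 0.018 < α = 0.05, reject H0; the evidence is statistically significant.

t = -2.454; reject H0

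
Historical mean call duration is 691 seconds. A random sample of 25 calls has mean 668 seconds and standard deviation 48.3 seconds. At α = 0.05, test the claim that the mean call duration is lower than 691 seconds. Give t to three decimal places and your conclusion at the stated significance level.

H0: μ = 691; H1: μ < 691 (one-sample t-test, left-tailed).
t = (x̄ − μ₀)/(s/√n) = (668 − 691)/(48.3/√25) = -2.381
df = n − 1 = 24
p-value = P(T ≤ -2.381) ≈ 0.0128
Since p ≈ 0.0128 < α = 0.05, reject H0; the data support H1.

t = -2.381; reject H0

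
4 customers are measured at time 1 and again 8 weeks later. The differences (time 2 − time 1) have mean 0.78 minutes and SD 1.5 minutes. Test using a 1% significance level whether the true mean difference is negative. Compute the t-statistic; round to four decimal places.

1.0400

H0: μ_d = 0; H1: μ_d < 0 (paired t-test on the differences, left-tailed).
t = d̄/(s_d/√n) = 0.78/(1.5/√4) = 1.0400
df = n − 1 = 3
p-value = P(T ≤ 1.0400) ≈ 0.8126
Since p ≈ 0.8126 > α = 0.01, fail to reject H0; the data do not provide sufficient evidence against H0.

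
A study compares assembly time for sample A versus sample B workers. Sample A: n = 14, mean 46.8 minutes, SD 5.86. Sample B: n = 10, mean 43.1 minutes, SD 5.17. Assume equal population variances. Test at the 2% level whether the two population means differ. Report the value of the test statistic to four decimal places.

1.5992

Let group 1 = sample A, group 2 = sample B. H0: μ_1 = μ_2; H1: μ_1 ≠ μ_2 (two-sample pooled-variance t-test, two-sided).
s_p² = [(14−1)·5.86² + (10−1)·5.17²]/(14+10−2) = 31.2261
t = (46.8 − 43.1)/√[31.2261·(1/14 + 1/10)] = 1.5992
df = n₁ + n₂ − 2 = 22
Two-sided p-value ≈ 0.124
Since p ≈ 0.124 > α = 0.02, fail to reject H0; the evidence is not statistically significant.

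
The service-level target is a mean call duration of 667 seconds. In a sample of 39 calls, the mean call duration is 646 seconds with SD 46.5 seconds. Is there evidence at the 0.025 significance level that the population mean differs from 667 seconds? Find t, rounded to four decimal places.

-2.8203

H0: μ = 667; H1: μ ≠ 667 (one-sample t-test, two-sided).
t = (x̄ − μ₀)/(s/√n) = (646 − 667)/(46.5/√39) = -2.8203
df = n − 1 = 38
Two-sided p-value ≈ 0.008
Since p ≈ 0.008 < α = 0.025, reject H0; the data support H1.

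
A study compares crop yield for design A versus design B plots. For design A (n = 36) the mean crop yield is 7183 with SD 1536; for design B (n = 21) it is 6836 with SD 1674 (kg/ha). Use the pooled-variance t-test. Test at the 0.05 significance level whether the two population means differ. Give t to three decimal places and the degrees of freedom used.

Let group 1 = design A, group 2 = design B. H0: μ_1 = μ_2; H1: μ_1 ≠ μ_2 (two-sample pooled-variance t-test, two-sided).
s_p² = [(36−1)·1536² + (21−1)·1674²]/(36+21−2) = 2520380
t = (7183 − 6836)/√[2520380·(1/36 + 1/21)] = 0.796
df = n₁ + n₂ − 2 = 55
Two-sided p-value ≈ 0.4294
Since p ≈ 0.4294 > α = 0.05, fail to reject H0; the data do not provide sufficient evidence against H0.

t = 0.796, df = 55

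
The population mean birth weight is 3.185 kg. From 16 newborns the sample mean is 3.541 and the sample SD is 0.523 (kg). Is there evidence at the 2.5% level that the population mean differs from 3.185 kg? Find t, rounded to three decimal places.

H0: μ = 3.185; H1: μ ≠ 3.185 (one-sample t-test, two-sided).
t = (x̄ − μ₀)/(s/√n) = (3.541 − 3.185)/(0.523/√16) = 2.723
df = n − 1 = 15
Two-sided p-value ≈ 0.0157
Since p ≈ 0.0157 < α = 0.025, reject H0; the evidence is statistically significant.

2.723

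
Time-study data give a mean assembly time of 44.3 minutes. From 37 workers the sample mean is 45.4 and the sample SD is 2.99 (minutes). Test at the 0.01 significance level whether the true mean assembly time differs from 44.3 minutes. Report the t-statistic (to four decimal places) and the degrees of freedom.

t = 2.2378, df = 36

H0: μ = 44.3; H1: μ ≠ 44.3 (one-sample t-test, two-sided).
t = (x̄ − μ₀)/(s/√n) = (45.4 − 44.3)/(2.99/√37) = 2.2378
df = n − 1 = 36
Two-sided p-value ≈ 0.032
Since p ≈ 0.032 > α = 0.01, fail to reject H0; the data do not provide sufficient evidence against H0.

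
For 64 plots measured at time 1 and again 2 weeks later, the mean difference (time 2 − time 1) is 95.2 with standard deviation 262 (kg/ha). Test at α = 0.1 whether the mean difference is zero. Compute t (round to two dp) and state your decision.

t = 2.91; reject H0

H0: μ_d = 0; H1: μ_d ≠ 0 (paired t-test on the differences, two-sided).
t = d̄/(s_d/√n) = 95.2/(262/√64) = 2.91
df = n − 1 = 63
Two-sided p-value ≈ 0.005
Since p ≈ 0.005 < α = 0.1, reject H0; the data support H1.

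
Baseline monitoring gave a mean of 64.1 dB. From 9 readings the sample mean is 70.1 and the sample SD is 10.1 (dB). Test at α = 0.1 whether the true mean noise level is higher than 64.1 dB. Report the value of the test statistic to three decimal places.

1.782

H0: μ = 64.1; H1: μ > 64.1 (one-sample t-test, right-tailed).
t = (x̄ − μ₀)/(s/√n) = (70.1 − 64.1)/(10.1/√9) = 1.782
df = n − 1 = 8
p-value = P(T ≥ 1.782) ≈ 0.0563
Since p ≈ 0.0563 < α = 0.1, reject H0; the data support H1.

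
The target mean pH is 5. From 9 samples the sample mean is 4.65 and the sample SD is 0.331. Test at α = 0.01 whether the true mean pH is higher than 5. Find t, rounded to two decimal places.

-3.17

H0: μ = 5; H1: μ > 5 (one-sample t-test, right-tailed).
t = (x̄ − μ₀)/(s/√n) = (4.65 − 5)/(0.331/√9) = -3.17
df = n − 1 = 8
p-value = P(T ≥ -3.17) ≈ 0.9934
Since p ≈ 0.9934 > α = 0.01, fail to reject H0; the evidence is not statistically significant.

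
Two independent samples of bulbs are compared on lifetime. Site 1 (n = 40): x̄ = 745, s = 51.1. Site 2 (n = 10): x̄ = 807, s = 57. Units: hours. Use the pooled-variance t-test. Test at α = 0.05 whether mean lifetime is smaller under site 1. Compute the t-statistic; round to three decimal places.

-3.356

Let group 1 = site 1, group 2 = site 2. H0: μ_1 = μ_2; H1: μ_1 < μ_2 (two-sample pooled-variance t-test, left-tailed).
s_p² = [(40−1)·51.1² + (10−1)·57²]/(40+10−2) = 2730.8
t = (745 − 807)/√[2730.8·(1/40 + 1/10)] = -3.356
df = n₁ + n₂ − 2 = 48
p-value = P(T ≤ -3.356) ≈ 0.0008
Since p ≈ 0.0008 < α = 0.05, reject H0; the evidence is statistically significant.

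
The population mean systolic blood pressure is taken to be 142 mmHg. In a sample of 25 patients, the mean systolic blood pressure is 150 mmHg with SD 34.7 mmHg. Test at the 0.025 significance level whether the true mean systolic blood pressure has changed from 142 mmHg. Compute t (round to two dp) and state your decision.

H0: μ = 142; H1: μ ≠ 142 (one-sample t-test, two-sided).
t = (x̄ − μ₀)/(s/√n) = (150 − 142)/(34.7/√25) = 1.15
df = n − 1 = 24
Two-sided p-value ≈ 0.260
Since p ≈ 0.260 > α = 0.025, fail to reject H0; the data do not provide sufficient evidence against H0.

t = 1.15; fail to reject H0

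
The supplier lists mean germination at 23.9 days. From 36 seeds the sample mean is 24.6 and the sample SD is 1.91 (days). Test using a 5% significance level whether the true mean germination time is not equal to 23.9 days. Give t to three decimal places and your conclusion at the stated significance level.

t = 2.199; reject H0

H0: μ = 23.9; H1: μ ≠ 23.9 (one-sample t-test, two-sided).
t = (x̄ − μ₀)/(s/√n) = (24.6 − 23.9)/(1.91/√36) = 2.199
df = n − 1 = 35
Two-sided p-value ≈ 0.0346
Since p ≈ 0.0346 < α = 0.05, reject H0; the data support H1.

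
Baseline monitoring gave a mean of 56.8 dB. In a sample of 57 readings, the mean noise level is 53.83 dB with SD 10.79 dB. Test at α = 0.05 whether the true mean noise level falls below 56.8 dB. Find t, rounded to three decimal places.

-2.078

H0: μ = 56.8; H1: μ < 56.8 (one-sample t-test, left-tailed).
t = (x̄ − μ₀)/(s/√n) = (53.83 − 56.8)/(10.79/√57) = -2.078
df = n − 1 = 56
p-value = P(T ≤ -2.078) ≈ 0.021
Since p ≈ 0.021 < α = 0.05, reject H0; the evidence is statistically significant.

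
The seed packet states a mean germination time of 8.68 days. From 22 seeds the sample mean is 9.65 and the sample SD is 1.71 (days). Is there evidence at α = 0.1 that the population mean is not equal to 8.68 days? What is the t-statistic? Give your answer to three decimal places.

2.661

H0: μ = 8.68; H1: μ ≠ 8.68 (one-sample t-test, two-sided).
t = (x̄ − μ₀)/(s/√n) = (9.65 − 8.68)/(1.71/√22) = 2.661
df = n − 1 = 21
Two-sided p-value ≈ 0.015
Since p ≈ 0.015 < α = 0.1, reject H0; the evidence is statistically significant.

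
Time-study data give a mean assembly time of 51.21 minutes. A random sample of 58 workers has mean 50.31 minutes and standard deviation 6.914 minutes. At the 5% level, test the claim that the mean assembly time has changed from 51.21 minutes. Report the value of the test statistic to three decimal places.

-0.991

H0: μ = 51.21; H1: μ ≠ 51.21 (one-sample t-test, two-sided).
t = (x̄ − μ₀)/(s/√n) = (50.31 − 51.21)/(6.914/√58) = -0.991
df = n − 1 = 57
Two-sided p-value ≈ 0.326
Since p ≈ 0.326 > α = 0.05, fail to reject H0; the evidence is not statistically significant.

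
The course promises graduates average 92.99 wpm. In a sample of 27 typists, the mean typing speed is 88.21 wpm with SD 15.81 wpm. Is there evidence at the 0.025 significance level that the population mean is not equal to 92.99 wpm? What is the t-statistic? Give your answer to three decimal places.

-1.571

H0: μ = 92.99; H1: μ ≠ 92.99 (one-sample t-test, two-sided).
t = (x̄ − μ₀)/(s/√n) = (88.21 − 92.99)/(15.81/√27) = -1.571
df = n − 1 = 26
Two-sided p-value ≈ 0.128
Since p ≈ 0.128 > α = 0.025, fail to reject H0; the evidence is not statistically significant.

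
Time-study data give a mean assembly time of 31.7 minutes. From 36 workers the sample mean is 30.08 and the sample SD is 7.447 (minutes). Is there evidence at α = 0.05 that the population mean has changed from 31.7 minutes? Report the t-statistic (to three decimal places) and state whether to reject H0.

H0: μ = 31.7; H1: μ ≠ 31.7 (one-sample t-test, two-sided).
t = (x̄ − μ₀)/(s/√n) = (30.08 − 31.7)/(7.447/√36) = -1.305
df = n − 1 = 35
Two-sided p-value ≈ 0.2003
Since p ≈ 0.2003 > α = 0.05, fail to reject H0; the evidence is not statistically significant.

t = -1.305; fail to reject H0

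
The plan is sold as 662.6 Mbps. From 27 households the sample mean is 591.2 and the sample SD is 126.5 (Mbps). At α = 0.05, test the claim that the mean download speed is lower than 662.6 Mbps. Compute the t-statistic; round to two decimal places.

H0: μ = 662.6; H1: μ < 662.6 (one-sample t-test, left-tailed).
t = (x̄ − μ₀)/(s/√n) = (591.2 − 662.6)/(126.5/√27) = -2.93
df = n − 1 = 26
p-value = P(T ≤ -2.93) ≈ 0.0035
Since p ≈ 0.0035 < α = 0.05, reject H0; the evidence is statistically significant.

-2.93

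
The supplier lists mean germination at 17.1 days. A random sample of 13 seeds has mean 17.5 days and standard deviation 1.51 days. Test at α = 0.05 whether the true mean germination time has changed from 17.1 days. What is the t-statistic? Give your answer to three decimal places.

0.955

H0: μ = 17.1; H1: μ ≠ 17.1 (one-sample t-test, two-sided).
t = (x̄ − μ₀)/(s/√n) = (17.5 − 17.1)/(1.51/√13) = 0.955
df = n − 1 = 12
Two-sided p-value ≈ 0.358
Since p ≈ 0.358 > α = 0.05, fail to reject H0; the evidence is not statistically significant.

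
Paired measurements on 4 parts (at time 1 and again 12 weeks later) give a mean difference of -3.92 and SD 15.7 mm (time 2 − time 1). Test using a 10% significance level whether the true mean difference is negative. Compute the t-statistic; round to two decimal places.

-0.50

H0: μ_d = 0; H1: μ_d < 0 (paired t-test on the differences, left-tailed).
t = d̄/(s_d/√n) = -3.92/(15.7/√4) = -0.50
df = n − 1 = 3
p-value = P(T ≤ -0.50) ≈ 0.326
Since p ≈ 0.326 > α = 0.1, fail to reject H0; the evidence is not statistically significant.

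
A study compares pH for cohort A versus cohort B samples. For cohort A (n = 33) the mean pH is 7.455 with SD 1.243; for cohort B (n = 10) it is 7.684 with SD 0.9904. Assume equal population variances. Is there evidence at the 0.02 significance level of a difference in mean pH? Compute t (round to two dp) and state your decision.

t = -0.53; fail to reject H0

Let group 1 = cohort A, group 2 = cohort B. H0: μ_1 = μ_2; H1: μ_1 ≠ μ_2 (two-sample pooled-variance t-test, two-sided).
s_p² = [(33−1)·1.243² + (10−1)·0.9904²]/(33+10−2) = 1.42121
t = (7.455 − 7.684)/√[1.42121·(1/33 + 1/10)] = -0.53
df = n₁ + n₂ − 2 = 41
Two-sided p-value ≈ 0.5975
Since p ≈ 0.5975 > α = 0.02, fail to reject H0; the evidence is not statistically significant.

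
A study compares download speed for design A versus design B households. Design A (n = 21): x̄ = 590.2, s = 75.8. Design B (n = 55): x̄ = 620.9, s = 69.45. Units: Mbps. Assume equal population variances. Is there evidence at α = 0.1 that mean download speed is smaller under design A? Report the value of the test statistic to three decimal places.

-1.680

Let group 1 = design A, group 2 = design B. H0: μ_1 = μ_2; H1: μ_1 < μ_2 (two-sample pooled-variance t-test, left-tailed).
s_p² = [(21−1)·75.8² + (55−1)·69.45²]/(21+55−2) = 5072.58
t = (590.2 − 620.9)/√[5072.58·(1/21 + 1/55)] = -1.680
df = n₁ + n₂ − 2 = 74
p-value = P(T ≤ -1.680) ≈ 0.0486
Since p ≈ 0.0486 < α = 0.1, reject H0; the data support H1.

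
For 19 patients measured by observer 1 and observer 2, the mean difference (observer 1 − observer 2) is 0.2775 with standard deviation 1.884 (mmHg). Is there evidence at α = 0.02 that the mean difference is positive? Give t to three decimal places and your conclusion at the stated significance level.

t = 0.642; fail to reject H0

H0: μ_d = 0; H1: μ_d > 0 (paired t-test on the differences, right-tailed).
t = d̄/(s_d/√n) = 0.2775/(1.884/√19) = 0.642
df = n − 1 = 18
p-value = P(T ≥ 0.642) ≈ 0.2645
Since p ≈ 0.2645 > α = 0.02, fail to reject H0; the data do not provide sufficient evidence against H0.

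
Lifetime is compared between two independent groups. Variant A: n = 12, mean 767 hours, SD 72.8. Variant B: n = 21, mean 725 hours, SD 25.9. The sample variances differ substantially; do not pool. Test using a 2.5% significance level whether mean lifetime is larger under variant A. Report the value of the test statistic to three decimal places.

Let group 1 = variant A, group 2 = variant B. H0: μ_1 = μ_2; H1: μ_1 > μ_2 (Welch's two-sample t-test, right-tailed).
t = (x̄_1 − x̄_2)/√(s_1²/n_1 + s_2²/n_2) = (767 − 725)/√(72.8²/12 + 25.9²/21) = 1.930
Welch–Satterthwaite df ≈ 12.61
p-value = P(T ≥ 1.930) ≈ 0.038
Since p ≈ 0.038 > α = 0.025, fail to reject H0; the data do not provide sufficient evidence against H0.

1.930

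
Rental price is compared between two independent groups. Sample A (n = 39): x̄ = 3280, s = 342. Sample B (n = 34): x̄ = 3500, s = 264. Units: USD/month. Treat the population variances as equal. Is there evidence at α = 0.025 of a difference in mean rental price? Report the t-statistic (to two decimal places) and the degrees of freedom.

Let group 1 = sample A, group 2 = sample B. H0: μ_1 = μ_2; H1: μ_1 ≠ μ_2 (two-sample pooled-variance t-test, two-sided).
s_p² = [(39−1)·342² + (34−1)·264²]/(39+34−2) = 94994.4
t = (3280 − 3500)/√[94994.4·(1/39 + 1/34)] = -3.04
df = n₁ + n₂ − 2 = 71
Two-sided p-value ≈ 0.0033
Since p ≈ 0.0033 < α = 0.025, reject H0; the data support H1.

t = -3.04, df = 71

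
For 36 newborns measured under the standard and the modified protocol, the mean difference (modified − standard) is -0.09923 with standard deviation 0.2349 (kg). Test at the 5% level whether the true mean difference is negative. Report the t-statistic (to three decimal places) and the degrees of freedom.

H0: μ_d = 0; H1: μ_d < 0 (paired t-test on the differences, left-tailed).
t = d̄/(s_d/√n) = -0.09923/(0.2349/√36) = -2.535
df = n − 1 = 35
p-value = P(T ≤ -2.535) ≈ 0.008
Since p ≈ 0.008 < α = 0.05, reject H0; the evidence is statistically significant.

t = -2.535, df = 35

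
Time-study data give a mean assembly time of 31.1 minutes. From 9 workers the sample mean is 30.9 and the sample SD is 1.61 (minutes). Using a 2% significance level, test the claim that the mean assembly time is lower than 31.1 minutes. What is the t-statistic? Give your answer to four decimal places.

H0: μ = 31.1; H1: μ < 31.1 (one-sample t-test, left-tailed).
t = (x̄ − μ₀)/(s/√n) = (30.9 − 31.1)/(1.61/√9) = -0.3727
df = n − 1 = 8
p-value = P(T ≤ -0.3727) ≈ 0.360
Since p ≈ 0.360 > α = 0.02, fail to reject H0; the evidence is not statistically significant.

-0.3727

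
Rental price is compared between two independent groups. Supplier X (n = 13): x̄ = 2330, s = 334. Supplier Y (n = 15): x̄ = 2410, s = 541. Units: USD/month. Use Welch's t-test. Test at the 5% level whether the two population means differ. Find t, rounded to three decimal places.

Let group 1 = supplier X, group 2 = supplier Y. H0: μ_1 = μ_2; H1: μ_1 ≠ μ_2 (Welch's two-sample t-test, two-sided).
t = (x̄_1 − x̄_2)/√(s_1²/n_1 + s_2²/n_2) = (2330 − 2410)/√(334²/13 + 541²/15) = -0.477
Welch–Satterthwaite df ≈ 23.68
Two-sided p-value ≈ 0.638
Since p ≈ 0.638 > α = 0.05, fail to reject H0; the data do not provide sufficient evidence against H0.

-0.477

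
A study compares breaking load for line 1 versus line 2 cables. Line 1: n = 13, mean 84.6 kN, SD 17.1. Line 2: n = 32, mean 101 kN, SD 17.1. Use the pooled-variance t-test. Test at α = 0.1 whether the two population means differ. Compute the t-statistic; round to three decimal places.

-2.916

Let group 1 = line 1, group 2 = line 2. H0: μ_1 = μ_2; H1: μ_1 ≠ μ_2 (two-sample pooled-variance t-test, two-sided).
s_p² = [(13−1)·17.1² + (32−1)·17.1²]/(13+32−2) = 292.41
t = (84.6 − 101)/√[292.41·(1/13 + 1/32)] = -2.916
df = n₁ + n₂ − 2 = 43
Two-sided p-value ≈ 0.006
Since p ≈ 0.006 < α = 0.1, reject H0; the evidence is statistically significant.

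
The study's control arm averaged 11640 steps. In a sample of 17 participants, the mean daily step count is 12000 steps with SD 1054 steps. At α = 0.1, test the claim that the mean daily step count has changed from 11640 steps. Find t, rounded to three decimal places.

1.408

H0: μ = 11640; H1: μ ≠ 11640 (one-sample t-test, two-sided).
t = (x̄ − μ₀)/(s/√n) = (12000 − 11640)/(1054/√17) = 1.408
df = n − 1 = 16
Two-sided p-value ≈ 0.1782
Since p ≈ 0.1782 > α = 0.1, fail to reject H0; the data do not provide sufficient evidence against H0.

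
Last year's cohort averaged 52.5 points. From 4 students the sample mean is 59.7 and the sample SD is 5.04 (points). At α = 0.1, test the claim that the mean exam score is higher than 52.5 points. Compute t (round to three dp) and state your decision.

t = 2.857; reject H0

H0: μ = 52.5; H1: μ > 52.5 (one-sample t-test, right-tailed).
t = (x̄ − μ₀)/(s/√n) = (59.7 − 52.5)/(5.04/√4) = 2.857
df = n − 1 = 3
p-value = P(T ≥ 2.857) ≈ 0.032
Since p ≈ 0.032 < α = 0.1, reject H0; the evidence is statistically significant.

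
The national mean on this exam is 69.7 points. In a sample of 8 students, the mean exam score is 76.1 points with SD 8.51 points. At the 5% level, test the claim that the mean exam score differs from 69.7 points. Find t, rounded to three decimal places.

2.127

H0: μ = 69.7; H1: μ ≠ 69.7 (one-sample t-test, two-sided).
t = (x̄ − μ₀)/(s/√n) = (76.1 − 69.7)/(8.51/√8) = 2.127
df = n − 1 = 7
Two-sided p-value ≈ 0.0710
Since p ≈ 0.0710 > α = 0.05, fail to reject H0; the evidence is not statistically significant.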